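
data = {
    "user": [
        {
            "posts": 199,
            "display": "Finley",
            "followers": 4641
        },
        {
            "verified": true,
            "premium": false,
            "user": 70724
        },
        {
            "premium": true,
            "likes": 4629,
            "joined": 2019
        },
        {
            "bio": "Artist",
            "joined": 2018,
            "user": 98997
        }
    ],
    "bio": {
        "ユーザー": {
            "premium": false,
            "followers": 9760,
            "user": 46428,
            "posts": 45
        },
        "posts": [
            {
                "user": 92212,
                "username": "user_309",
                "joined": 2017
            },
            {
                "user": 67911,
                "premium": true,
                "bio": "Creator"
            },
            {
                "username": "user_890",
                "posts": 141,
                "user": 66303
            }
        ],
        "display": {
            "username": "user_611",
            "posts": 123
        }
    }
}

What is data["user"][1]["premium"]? False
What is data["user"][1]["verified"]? True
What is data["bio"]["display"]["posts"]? 123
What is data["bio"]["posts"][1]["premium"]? True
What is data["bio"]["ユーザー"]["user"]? 46428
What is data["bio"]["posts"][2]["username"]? "user_890"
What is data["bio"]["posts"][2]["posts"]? 141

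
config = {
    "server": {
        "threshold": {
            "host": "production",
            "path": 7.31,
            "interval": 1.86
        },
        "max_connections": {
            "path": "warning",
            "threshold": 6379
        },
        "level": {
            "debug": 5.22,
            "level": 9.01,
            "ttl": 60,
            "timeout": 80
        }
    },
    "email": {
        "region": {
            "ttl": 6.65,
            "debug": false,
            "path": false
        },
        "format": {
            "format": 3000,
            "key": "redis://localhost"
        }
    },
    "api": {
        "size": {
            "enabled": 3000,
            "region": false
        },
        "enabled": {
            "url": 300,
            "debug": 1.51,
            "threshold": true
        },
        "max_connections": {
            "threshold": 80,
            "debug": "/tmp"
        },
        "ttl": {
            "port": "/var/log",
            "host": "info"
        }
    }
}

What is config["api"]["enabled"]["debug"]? 1.51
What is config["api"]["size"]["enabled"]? 3000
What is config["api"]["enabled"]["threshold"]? True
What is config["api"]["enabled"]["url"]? 300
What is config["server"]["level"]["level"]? 9.01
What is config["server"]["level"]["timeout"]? 80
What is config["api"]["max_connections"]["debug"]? "/tmp"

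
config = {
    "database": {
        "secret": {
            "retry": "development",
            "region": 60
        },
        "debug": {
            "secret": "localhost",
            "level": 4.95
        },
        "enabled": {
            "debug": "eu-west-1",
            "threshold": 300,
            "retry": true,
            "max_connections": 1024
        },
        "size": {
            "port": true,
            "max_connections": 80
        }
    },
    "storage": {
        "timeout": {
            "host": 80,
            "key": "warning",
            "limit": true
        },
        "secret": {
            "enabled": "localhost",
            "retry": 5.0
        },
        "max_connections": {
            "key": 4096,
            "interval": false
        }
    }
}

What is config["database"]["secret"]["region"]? 60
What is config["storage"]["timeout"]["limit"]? True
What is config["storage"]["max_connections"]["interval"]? False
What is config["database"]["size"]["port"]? True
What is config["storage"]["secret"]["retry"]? 5.0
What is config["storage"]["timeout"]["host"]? 80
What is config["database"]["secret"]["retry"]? "development"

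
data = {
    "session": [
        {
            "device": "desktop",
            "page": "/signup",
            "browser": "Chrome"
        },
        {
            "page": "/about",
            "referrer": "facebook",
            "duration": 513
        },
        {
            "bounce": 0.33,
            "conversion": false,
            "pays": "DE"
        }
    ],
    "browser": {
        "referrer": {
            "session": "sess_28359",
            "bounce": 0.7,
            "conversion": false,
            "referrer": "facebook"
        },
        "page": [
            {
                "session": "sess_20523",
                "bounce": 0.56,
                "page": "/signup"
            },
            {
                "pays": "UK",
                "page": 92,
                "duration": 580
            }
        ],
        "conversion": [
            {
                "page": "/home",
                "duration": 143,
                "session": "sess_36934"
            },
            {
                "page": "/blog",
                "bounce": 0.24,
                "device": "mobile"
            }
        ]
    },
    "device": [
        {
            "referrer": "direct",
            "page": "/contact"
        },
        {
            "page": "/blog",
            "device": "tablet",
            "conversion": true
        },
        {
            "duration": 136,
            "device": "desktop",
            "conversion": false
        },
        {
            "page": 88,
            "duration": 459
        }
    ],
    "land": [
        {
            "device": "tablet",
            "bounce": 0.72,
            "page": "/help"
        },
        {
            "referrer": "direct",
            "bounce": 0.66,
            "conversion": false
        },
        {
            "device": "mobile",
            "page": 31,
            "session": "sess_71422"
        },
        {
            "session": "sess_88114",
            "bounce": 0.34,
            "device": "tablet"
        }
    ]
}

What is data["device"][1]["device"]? "tablet"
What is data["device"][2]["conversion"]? False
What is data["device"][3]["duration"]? 459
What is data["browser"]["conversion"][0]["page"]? "/home"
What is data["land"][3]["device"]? "tablet"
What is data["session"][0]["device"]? "desktop"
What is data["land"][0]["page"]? "/help"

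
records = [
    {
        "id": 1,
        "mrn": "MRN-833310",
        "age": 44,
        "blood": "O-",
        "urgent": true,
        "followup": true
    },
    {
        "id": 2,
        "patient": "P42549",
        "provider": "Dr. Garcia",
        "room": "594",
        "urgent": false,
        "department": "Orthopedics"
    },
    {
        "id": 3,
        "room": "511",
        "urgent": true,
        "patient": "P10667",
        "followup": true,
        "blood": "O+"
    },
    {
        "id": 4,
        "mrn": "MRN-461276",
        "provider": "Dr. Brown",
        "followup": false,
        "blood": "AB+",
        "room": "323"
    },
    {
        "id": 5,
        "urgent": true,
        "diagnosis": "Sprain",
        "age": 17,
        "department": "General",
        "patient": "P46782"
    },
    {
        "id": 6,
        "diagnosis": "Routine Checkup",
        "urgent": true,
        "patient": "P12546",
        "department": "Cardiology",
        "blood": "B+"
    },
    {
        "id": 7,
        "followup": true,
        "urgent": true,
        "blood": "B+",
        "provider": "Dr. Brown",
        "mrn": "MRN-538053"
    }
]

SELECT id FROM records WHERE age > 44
[]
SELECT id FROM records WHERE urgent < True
[2]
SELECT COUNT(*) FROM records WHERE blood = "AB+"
1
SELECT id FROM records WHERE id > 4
[5, 6, 7]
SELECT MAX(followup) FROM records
True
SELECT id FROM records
[1, 2, 3, 4, 5, 6, 7]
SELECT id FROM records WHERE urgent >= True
[1, 3, 5, 6, 7]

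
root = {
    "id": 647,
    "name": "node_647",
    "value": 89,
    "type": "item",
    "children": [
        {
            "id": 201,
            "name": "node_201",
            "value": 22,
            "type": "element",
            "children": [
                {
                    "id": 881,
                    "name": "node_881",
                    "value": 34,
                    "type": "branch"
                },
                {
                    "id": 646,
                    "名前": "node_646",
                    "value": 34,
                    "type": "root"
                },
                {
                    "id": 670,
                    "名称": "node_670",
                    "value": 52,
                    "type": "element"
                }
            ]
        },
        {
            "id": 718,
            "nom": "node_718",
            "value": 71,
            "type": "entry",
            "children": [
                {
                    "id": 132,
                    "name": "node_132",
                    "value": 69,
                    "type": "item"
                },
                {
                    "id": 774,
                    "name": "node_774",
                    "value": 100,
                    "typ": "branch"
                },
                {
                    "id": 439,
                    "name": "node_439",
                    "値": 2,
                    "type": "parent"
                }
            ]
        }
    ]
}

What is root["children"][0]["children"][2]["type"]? "element"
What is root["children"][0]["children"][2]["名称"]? "node_670"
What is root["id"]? 647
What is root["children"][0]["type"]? "element"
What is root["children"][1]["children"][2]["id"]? 439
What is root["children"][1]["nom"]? "node_718"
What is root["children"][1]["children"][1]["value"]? 100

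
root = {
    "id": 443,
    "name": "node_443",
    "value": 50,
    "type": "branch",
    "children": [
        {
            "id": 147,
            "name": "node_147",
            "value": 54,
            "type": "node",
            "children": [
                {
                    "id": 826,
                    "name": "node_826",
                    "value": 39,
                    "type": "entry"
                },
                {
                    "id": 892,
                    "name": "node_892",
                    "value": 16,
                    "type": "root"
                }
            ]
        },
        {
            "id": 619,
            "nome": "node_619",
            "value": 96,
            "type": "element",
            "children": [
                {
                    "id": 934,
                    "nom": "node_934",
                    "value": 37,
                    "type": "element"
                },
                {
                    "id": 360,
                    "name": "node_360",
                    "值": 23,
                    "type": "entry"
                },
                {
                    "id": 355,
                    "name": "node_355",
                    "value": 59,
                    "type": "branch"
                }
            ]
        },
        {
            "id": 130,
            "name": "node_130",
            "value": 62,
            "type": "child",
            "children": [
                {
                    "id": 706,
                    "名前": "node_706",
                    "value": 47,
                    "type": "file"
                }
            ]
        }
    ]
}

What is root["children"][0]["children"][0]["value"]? 39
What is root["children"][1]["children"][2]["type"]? "branch"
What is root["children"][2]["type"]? "child"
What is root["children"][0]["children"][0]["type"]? "entry"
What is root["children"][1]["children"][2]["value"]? 59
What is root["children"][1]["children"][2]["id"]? 355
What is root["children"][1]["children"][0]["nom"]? "node_934"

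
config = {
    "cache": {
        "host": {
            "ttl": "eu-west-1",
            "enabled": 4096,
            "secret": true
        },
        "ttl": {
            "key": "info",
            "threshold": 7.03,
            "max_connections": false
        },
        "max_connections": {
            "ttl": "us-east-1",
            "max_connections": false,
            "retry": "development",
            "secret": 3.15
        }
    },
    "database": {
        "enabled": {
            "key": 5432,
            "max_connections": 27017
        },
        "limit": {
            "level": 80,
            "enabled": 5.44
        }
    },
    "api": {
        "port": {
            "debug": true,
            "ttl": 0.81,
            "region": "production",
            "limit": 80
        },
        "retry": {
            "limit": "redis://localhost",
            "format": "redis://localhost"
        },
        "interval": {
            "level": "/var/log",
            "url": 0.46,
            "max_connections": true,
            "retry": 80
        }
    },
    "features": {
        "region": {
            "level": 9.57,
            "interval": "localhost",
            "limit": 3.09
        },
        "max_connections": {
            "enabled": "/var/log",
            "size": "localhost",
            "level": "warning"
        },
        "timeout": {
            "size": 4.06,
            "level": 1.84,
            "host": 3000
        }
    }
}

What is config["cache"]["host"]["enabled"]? 4096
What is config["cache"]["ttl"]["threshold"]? 7.03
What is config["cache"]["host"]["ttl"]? "eu-west-1"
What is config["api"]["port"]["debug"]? True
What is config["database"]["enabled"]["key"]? 5432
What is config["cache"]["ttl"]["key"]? "info"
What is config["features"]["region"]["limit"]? 3.09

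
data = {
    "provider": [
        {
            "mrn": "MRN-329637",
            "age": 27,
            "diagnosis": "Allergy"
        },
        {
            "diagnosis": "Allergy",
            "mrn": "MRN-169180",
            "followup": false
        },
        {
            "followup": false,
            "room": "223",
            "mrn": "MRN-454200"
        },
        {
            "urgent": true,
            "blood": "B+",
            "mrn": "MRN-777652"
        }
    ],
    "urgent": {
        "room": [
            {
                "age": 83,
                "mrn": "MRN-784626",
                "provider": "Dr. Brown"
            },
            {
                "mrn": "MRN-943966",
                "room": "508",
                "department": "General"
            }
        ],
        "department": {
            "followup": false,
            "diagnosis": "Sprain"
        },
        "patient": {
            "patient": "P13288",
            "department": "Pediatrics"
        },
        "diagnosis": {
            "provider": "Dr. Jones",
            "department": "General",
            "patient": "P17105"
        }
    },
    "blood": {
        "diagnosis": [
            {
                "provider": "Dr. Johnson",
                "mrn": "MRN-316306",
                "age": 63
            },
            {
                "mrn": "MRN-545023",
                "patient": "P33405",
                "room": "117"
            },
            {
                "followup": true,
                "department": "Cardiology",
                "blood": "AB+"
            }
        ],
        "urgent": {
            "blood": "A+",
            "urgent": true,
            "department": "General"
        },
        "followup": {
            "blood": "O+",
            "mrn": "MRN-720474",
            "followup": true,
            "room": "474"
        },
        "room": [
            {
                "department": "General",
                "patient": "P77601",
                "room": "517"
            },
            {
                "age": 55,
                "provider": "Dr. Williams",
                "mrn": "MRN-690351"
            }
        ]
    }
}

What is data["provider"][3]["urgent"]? True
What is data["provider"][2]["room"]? "223"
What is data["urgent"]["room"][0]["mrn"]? "MRN-784626"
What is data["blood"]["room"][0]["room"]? "517"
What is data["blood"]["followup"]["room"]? "474"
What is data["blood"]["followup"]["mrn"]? "MRN-720474"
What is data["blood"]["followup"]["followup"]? True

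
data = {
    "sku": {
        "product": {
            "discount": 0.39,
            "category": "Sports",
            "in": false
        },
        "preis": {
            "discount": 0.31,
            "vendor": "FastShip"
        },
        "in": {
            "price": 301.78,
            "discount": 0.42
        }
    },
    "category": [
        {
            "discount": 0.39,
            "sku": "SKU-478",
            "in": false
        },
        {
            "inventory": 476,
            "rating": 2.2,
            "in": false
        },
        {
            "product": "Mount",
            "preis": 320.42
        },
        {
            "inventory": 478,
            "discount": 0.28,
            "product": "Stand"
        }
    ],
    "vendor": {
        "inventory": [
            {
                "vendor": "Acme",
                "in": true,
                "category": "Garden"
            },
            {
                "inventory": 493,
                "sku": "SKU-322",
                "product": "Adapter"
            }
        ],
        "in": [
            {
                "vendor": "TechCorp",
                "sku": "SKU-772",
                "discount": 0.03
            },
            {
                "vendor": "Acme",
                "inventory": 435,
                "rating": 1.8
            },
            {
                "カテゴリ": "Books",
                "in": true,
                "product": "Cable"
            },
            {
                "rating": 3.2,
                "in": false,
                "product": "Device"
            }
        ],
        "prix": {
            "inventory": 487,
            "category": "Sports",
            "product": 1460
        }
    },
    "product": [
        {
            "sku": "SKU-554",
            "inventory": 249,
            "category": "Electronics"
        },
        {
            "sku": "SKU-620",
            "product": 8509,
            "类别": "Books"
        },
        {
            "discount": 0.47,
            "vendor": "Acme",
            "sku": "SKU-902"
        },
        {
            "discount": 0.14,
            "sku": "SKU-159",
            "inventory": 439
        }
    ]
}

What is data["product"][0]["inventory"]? 249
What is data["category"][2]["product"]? "Mount"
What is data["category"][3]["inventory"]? 478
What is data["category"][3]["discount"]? 0.28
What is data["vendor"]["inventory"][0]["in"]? True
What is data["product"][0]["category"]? "Electronics"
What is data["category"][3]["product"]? "Stand"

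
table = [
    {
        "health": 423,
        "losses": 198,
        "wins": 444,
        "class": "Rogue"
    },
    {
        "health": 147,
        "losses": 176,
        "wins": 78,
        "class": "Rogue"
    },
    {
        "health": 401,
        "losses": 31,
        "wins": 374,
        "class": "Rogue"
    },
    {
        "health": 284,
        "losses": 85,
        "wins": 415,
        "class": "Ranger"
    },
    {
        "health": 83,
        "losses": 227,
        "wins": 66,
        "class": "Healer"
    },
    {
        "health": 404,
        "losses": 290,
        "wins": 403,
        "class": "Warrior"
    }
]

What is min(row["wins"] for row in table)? 66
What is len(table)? 6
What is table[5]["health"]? 404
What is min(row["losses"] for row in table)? 31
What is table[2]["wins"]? 374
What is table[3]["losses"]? 85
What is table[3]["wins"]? 415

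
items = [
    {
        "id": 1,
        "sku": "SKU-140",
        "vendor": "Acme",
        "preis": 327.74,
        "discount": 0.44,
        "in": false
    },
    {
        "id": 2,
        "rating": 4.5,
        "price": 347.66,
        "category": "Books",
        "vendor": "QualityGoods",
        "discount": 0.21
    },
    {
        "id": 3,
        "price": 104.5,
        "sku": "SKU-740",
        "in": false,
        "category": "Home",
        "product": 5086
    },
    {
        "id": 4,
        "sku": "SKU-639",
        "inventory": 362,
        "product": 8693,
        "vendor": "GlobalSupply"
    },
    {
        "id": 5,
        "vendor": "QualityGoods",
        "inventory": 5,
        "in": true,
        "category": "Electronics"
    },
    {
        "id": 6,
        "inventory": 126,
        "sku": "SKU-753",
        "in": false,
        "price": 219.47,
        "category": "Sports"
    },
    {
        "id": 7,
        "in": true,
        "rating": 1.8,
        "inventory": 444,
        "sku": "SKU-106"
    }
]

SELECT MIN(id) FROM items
1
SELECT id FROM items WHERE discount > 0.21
[1]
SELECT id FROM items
[1, 2, 3, 4, 5, 6, 7]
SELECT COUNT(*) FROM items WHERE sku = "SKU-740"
1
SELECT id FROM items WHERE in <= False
[1, 3, 6]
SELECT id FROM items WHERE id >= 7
[7]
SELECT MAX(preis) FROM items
327.74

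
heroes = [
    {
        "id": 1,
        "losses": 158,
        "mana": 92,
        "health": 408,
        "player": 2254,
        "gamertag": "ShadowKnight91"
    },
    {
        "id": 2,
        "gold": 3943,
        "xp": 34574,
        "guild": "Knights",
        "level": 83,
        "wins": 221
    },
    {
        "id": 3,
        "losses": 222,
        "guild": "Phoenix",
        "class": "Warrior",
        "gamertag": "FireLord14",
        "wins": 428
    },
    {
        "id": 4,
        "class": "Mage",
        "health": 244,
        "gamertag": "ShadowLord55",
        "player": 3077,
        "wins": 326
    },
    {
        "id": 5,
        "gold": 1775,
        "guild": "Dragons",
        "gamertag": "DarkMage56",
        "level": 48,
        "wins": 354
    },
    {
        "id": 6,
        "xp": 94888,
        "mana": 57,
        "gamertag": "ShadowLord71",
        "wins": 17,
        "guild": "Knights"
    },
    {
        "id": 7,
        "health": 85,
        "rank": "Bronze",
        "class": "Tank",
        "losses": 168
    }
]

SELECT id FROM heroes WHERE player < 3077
[1]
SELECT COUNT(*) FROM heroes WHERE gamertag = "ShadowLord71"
1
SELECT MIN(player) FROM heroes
2254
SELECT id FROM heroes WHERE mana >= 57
[1, 6]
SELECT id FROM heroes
[1, 2, 3, 4, 5, 6, 7]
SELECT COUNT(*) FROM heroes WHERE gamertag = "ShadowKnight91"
1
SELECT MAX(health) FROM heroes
408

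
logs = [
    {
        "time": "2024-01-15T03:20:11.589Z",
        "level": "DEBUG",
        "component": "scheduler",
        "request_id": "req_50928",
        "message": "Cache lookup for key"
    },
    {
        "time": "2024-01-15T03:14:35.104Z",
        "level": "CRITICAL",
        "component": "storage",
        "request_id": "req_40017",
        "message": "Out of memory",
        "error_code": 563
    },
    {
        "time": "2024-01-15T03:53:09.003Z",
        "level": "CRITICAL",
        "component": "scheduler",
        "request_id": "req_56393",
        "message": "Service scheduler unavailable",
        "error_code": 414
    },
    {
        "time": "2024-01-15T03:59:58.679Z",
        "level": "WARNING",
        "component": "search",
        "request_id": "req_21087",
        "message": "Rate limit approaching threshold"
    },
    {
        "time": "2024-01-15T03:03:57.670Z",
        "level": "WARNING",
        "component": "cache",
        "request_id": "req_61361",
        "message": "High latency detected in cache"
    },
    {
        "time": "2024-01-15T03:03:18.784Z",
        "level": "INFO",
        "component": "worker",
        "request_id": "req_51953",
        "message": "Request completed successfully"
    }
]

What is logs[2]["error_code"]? 414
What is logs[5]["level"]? "INFO"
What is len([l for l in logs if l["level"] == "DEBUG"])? 1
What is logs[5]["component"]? "worker"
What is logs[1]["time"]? "2024-01-15T03:14:35.104Z"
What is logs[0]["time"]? "2024-01-15T03:20:11.589Z"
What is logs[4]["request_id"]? "req_61361"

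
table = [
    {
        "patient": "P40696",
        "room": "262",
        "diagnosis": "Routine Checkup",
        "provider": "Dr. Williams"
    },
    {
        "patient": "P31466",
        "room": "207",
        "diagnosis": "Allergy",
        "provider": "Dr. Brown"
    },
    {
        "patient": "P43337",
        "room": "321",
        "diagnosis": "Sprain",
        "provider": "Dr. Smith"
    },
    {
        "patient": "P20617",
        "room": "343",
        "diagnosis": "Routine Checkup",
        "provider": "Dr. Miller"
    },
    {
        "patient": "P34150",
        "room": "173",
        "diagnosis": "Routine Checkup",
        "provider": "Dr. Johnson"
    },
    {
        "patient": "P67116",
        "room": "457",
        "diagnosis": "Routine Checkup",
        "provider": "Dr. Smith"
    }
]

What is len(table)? 6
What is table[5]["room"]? "457"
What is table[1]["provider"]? "Dr. Brown"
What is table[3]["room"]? "343"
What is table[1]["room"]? "207"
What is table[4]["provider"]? "Dr. Johnson"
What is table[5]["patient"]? "P67116"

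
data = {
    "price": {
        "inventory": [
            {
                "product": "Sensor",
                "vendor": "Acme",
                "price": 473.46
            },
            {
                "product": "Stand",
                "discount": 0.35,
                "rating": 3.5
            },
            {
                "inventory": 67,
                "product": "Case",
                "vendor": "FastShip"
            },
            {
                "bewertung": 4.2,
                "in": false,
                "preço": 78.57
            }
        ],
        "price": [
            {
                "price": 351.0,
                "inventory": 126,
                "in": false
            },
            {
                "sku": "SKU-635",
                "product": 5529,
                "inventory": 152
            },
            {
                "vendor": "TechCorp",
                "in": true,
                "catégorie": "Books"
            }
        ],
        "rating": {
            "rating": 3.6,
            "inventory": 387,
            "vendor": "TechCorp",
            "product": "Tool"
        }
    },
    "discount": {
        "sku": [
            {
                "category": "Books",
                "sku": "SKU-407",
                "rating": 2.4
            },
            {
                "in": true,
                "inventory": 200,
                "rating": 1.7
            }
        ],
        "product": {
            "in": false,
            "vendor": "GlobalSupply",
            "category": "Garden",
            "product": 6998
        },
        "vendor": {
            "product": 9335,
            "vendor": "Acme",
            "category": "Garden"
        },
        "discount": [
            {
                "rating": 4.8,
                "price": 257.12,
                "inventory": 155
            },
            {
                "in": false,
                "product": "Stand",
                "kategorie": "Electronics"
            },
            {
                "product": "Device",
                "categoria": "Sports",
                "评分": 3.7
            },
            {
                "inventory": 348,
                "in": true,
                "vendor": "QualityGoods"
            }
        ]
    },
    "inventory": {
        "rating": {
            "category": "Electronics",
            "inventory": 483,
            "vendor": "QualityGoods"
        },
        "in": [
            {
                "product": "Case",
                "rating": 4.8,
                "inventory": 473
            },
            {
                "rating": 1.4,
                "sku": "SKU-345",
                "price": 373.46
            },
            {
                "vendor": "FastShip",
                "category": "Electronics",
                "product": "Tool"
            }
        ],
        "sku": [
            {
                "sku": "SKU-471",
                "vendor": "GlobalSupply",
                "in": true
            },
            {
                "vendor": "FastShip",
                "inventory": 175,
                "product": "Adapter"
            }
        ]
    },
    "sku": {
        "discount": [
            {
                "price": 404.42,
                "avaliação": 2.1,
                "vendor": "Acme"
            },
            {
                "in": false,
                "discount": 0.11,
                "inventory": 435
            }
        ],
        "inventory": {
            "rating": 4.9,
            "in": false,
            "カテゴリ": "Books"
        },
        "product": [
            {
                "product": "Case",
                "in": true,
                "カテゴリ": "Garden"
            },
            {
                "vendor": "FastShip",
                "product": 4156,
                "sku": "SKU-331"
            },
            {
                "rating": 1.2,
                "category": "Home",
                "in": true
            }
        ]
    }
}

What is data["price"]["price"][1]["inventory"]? 152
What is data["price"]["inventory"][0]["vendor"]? "Acme"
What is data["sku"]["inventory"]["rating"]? 4.9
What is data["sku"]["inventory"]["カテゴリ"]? "Books"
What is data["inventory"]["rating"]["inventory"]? 483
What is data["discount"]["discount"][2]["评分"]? 3.7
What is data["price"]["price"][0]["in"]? False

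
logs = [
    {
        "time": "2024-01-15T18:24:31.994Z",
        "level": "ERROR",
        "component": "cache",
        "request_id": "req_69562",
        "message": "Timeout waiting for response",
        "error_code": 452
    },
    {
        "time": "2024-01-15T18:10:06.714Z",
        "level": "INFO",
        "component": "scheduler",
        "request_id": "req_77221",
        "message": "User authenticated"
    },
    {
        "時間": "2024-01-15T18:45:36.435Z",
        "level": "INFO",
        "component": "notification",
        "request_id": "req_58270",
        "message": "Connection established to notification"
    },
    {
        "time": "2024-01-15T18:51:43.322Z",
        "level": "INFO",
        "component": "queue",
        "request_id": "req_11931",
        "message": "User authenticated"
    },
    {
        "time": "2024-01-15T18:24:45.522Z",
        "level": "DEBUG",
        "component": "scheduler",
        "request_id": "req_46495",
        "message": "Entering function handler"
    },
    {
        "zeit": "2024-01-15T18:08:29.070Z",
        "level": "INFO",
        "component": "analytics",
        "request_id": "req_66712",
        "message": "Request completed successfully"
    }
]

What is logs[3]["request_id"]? "req_11931"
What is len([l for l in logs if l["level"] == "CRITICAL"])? 0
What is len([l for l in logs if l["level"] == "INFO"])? 4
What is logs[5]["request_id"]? "req_66712"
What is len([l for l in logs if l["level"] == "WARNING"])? 0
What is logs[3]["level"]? "INFO"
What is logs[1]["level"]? "INFO"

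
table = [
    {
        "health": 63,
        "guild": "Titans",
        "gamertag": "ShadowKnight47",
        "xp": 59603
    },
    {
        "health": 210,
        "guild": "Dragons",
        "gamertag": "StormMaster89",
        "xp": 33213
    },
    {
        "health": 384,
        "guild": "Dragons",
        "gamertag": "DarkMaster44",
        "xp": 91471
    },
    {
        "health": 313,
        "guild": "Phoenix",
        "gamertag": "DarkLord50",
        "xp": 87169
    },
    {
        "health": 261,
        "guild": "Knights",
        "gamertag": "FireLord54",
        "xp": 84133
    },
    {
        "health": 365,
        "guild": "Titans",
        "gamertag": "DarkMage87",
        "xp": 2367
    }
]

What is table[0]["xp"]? 59603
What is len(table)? 6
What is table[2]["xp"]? 91471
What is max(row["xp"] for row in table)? 91471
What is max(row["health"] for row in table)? 384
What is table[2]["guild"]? "Dragons"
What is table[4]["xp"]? 84133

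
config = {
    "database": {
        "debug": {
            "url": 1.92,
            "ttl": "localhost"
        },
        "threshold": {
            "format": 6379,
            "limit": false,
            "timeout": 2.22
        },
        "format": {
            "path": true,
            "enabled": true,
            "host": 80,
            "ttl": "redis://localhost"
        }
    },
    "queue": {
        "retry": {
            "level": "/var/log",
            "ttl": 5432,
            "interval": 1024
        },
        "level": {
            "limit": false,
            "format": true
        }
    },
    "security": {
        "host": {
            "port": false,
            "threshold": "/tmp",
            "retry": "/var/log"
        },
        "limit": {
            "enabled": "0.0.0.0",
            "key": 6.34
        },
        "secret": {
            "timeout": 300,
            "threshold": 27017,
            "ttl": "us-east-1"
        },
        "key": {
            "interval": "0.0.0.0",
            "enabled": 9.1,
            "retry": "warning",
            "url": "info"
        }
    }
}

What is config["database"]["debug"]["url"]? 1.92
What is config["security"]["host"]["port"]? False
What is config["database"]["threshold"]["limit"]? False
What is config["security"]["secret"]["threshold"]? 27017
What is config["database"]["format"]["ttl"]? "redis://localhost"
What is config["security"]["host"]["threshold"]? "/tmp"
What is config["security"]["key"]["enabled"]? 9.1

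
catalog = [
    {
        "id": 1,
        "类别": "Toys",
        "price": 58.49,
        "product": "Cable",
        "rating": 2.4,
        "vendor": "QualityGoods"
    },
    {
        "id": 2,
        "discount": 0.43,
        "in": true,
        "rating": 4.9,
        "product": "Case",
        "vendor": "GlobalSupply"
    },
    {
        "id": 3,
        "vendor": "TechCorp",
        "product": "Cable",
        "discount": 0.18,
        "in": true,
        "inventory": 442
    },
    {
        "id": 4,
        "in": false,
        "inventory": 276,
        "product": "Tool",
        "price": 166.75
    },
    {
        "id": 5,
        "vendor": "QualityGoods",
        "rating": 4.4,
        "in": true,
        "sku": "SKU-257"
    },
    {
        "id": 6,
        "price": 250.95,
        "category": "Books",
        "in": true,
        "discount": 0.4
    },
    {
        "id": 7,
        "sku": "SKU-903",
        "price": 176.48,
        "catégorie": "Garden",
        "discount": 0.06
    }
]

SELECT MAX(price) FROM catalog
250.95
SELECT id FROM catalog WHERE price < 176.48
[1, 4]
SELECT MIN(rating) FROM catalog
2.4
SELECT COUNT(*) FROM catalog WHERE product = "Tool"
1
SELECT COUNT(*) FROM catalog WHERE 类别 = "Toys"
1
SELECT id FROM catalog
[1, 2, 3, 4, 5, 6, 7]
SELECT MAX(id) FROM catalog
7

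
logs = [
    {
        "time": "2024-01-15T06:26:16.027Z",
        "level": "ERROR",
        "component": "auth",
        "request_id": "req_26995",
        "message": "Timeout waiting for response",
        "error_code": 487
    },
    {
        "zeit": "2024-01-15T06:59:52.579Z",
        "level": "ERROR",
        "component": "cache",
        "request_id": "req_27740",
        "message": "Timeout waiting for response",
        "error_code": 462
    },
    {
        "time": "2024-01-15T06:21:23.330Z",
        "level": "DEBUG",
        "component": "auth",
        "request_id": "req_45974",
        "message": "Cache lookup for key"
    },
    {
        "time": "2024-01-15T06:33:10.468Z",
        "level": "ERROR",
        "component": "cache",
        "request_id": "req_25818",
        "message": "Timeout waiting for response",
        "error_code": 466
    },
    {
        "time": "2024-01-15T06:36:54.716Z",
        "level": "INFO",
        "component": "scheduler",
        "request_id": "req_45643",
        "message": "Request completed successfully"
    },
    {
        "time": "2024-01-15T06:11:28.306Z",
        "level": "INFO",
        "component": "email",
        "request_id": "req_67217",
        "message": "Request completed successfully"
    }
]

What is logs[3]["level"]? "ERROR"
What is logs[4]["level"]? "INFO"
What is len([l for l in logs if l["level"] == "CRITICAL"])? 0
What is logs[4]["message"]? "Request completed successfully"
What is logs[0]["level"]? "ERROR"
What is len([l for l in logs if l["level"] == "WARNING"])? 0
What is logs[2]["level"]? "DEBUG"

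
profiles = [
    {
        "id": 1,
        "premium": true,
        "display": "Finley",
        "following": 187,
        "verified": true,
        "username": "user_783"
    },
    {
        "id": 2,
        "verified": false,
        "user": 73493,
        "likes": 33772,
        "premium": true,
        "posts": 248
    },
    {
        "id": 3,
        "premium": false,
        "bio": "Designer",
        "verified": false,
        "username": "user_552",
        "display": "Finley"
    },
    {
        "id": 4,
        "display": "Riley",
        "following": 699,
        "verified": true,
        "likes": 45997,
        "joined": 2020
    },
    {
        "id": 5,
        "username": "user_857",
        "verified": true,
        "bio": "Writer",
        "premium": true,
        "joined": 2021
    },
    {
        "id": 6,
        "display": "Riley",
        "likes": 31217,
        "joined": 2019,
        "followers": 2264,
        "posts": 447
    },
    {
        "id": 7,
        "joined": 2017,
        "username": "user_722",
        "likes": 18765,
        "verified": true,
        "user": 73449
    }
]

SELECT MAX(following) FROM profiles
699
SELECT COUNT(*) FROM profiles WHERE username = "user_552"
1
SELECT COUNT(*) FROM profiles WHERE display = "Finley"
2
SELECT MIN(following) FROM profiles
187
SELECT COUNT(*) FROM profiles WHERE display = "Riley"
2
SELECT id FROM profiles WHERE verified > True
[]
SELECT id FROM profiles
[1, 2, 3, 4, 5, 6, 7]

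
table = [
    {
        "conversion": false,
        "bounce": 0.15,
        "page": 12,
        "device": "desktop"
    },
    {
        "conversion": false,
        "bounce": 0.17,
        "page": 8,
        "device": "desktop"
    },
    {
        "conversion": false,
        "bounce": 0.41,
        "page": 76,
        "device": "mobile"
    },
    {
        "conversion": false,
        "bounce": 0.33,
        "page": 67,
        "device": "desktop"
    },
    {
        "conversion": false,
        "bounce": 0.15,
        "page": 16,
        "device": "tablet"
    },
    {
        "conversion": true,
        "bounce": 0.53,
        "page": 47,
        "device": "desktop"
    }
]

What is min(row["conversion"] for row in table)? False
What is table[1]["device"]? "desktop"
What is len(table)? 6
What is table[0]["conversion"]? False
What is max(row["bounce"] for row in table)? 0.53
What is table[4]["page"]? 16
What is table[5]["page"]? 47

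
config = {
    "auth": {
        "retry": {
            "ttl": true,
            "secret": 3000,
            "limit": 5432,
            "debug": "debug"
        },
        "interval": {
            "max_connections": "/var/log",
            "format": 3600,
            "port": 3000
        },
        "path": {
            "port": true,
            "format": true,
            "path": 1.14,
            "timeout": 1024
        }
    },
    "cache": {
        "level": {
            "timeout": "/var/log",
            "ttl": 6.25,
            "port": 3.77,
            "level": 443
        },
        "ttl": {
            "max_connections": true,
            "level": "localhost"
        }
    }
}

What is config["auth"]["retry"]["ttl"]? True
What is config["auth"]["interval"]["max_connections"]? "/var/log"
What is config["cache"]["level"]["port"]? 3.77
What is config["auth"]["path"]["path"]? 1.14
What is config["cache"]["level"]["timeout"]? "/var/log"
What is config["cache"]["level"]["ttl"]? 6.25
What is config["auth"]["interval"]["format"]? 3600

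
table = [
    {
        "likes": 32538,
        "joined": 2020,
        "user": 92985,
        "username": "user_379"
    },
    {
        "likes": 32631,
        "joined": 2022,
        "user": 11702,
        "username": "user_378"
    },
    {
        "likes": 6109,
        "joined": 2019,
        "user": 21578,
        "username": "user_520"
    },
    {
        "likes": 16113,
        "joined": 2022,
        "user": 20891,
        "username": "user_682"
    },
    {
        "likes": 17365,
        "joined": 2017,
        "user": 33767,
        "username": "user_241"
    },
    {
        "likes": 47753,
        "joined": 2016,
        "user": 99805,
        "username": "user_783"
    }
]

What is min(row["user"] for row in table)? 11702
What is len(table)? 6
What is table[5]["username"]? "user_783"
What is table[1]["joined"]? 2022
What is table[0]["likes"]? 32538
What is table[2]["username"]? "user_520"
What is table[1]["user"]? 11702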